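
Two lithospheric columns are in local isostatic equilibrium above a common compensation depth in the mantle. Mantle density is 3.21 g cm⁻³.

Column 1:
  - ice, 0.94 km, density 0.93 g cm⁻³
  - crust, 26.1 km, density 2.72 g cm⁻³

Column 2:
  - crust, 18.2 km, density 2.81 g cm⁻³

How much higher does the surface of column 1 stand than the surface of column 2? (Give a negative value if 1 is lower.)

For any compensation level in the mantle, the mantle terms cancel and isostasy reduces to e = (Σt_1 − Σt_2) − (Σ(ρt)_1 − Σ(ρt)_2) / ρ_m.
Σt_1 = 27.04 km; Σt_2 = 18.2 km; Σ(ρt)_1 = 71.8662; Σ(ρt)_2 = 51.142 (in km·g cm⁻³).
e = (27.04 − 18.2) − (71.8662 − 51.142) / 3.21 = 2.38 km.

2.38 km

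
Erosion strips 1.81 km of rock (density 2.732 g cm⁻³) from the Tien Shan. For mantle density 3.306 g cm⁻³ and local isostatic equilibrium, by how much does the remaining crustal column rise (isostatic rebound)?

1.5 km

Unloading: uplift u = e ρ_c/ρ_m = 1.81 km × 2.732/3.306 = 1.5 km.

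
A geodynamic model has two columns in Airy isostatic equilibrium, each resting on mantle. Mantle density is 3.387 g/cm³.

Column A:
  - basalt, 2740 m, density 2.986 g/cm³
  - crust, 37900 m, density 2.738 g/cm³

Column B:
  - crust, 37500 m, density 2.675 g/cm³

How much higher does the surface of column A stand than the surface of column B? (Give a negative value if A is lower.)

−296 m

For any compensation level in the mantle, the mantle terms cancel and isostasy reduces to e = (Σt_A − Σt_B) − (Σ(ρt)_A − Σ(ρt)_B) / ρ_m.
Σt_A = 40640 m; Σt_B = 37500 m; Σ(ρt)_A = 111951.84; Σ(ρt)_B = 100312.5 (in m·g/cm³).
e = (40640 − 37500) − (111951.84 − 100312.5) / 3.387 = −296 m.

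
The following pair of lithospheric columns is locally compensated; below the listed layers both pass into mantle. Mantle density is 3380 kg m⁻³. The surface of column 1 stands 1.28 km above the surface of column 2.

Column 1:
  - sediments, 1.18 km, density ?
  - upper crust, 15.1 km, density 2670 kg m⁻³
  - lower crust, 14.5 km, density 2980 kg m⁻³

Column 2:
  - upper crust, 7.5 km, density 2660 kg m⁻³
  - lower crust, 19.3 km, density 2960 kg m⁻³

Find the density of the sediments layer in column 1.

Take the compensation level at the base of the deeper column (depth z_c below the surface of column 1) and equate Σ ρ_i t_i down to z_c; mantle fills any gap and the z_c terms cancel.
Column 1: 1.18×ρ + 15.1×2670 + 14.5×2980 + (z_c − 30.78)×3380
Column 2: 1.28×0 + 7.5×2660 + 19.3×2960 + (z_c − 1.28 − 26.8)×3380
The z_c×3380 term appears on both sides and cancels. Collect the known terms of each column as K = Σ(ρt)_known − 3380 × (depth of known layers): K_1 = 83527 − 3380×30.78 = −20509.4; K_2 = 77078 − 3380×(1.28 + 26.8) = −17832.4.
Balance: K_1 + 1.18×ρ = K_2, so ρ = (K_2 − K_1)/1.18 = 2677/1.18 = 2270 kg m⁻³.

2270 kg m⁻³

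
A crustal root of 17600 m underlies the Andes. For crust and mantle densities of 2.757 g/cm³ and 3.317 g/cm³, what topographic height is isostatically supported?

Balancing pressure at the compensation depth: ρ_c h = (ρ_m − ρ_c) r.
h = r (ρ_m − ρ_c) / ρ_c = 17600 m × (3.317 − 2.757) / 2.757 = 3570 m.

3570 m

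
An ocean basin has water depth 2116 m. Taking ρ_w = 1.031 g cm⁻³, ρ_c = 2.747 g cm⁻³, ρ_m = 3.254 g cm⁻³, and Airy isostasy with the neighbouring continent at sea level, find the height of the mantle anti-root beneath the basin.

Isostatic balance requires: replacing crust with seawater at the top is compensated by replacing crust with mantle at the base: d (ρ_c − ρ_w) = a (ρ_m − ρ_c).
a = d (ρ_c − ρ_w)/(ρ_m − ρ_c) = 2116 m × 1.716/0.507 = 7160 m.

7160 m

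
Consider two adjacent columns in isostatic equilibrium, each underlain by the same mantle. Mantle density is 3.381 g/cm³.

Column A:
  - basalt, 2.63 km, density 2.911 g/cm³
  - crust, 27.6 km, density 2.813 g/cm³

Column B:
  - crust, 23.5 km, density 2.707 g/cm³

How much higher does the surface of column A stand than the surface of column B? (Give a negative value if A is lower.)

For any compensation level in the mantle, the mantle terms cancel and isostasy reduces to e = (Σt_A − Σt_B) − (Σ(ρt)_A − Σ(ρt)_B) / ρ_m.
Σt_A = 30.23 km; Σt_B = 23.5 km; Σ(ρt)_A = 85.29473; Σ(ρt)_B = 63.6145 (in km·g/cm³).
e = (30.23 − 23.5) − (85.29473 − 63.6145) / 3.381 = 0.318 km.

0.318 km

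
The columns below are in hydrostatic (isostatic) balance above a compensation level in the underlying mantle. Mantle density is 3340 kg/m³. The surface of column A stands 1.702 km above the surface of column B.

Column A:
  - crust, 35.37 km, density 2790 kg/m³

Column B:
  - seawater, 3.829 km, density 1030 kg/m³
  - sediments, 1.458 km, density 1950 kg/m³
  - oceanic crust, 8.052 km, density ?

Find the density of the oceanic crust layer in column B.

Take the compensation level at the base of the deeper column (depth z_c below the surface of column A) and equate Σ ρ_i t_i down to z_c; mantle fills any gap and the z_c terms cancel.
Column A: 35.37×2790 + (z_c − 35.37)×3340
Column B: 1.702×0 + 3.829×1030 + 1.458×1950 + 8.052×ρ + (z_c − 1.702 − 13.339)×3340
The z_c×3340 term appears on both sides and cancels. Collect the known terms of each column as K = Σ(ρt)_known − 3340 × (depth of known layers): K_A = 98682.3 − 3340×35.37 = −19453.5; K_B = 6786.97 − 3340×(1.702 + 13.339) = −43449.97.
Balance: K_A = K_B + 8.052×ρ, so ρ = (K_A − K_B)/8.052 = 23996.5/8.052 = 2980 kg/m³.

2980 kg/m³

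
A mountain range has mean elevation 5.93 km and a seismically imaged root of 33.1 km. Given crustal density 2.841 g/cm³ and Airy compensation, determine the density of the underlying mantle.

3.35 g/cm³

Airy balance: ρ_c h = (ρ_m − ρ_c) r → ρ_m = ρ_c (1 + h/r).
ρ_m = 2.841 × (1 + 5.93 km/33.1 km) = 3.35 g/cm³.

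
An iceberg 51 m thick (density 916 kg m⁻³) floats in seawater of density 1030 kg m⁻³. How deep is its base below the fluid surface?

Draft d = t ρ_obj/ρ_fluid = 51 m × 916/1030 = 45.4 m.

45.4 m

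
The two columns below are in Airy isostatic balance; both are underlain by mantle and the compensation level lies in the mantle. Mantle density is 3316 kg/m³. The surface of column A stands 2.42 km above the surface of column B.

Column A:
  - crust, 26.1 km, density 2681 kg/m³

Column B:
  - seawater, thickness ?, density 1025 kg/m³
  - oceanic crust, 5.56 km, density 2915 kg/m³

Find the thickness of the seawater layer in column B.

Take the compensation level at the base of the deeper column (depth z_c below the surface of column A) and equate Σ ρ_i t_i down to z_c; mantle fills any gap and the z_c terms cancel.
Column A: 26.1×2681 + (z_c − 26.1)×3316
Column B: 2.42×0 + x×1025 + 5.56×2915 + (z_c − 2.42 − 5.56 − x)×3316
The z_c×3316 term appears on both sides and cancels. Collect the known terms of each column as K = Σ(ρt)_known − 3316 × (depth of known layers): K_A = 69974.1 − 3316×26.1 = −16573.5; K_B = 16207.4 − 3316×(2.42 + 5.56) = −10254.28.
Balance: K_A = K_B − x×(3316 − 1025), so x = (K_B − K_A)/(3316 − 1025) = 6319.22/2291 = 2.76 km.

2.76 km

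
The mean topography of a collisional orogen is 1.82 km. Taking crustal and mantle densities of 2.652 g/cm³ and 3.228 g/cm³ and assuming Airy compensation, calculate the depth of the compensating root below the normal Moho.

Isostatic balance requires: the weight of the topography is balanced by the buoyancy of the root, ρ_c h = (ρ_m − ρ_c) r.
r = h · ρ_c / (ρ_m − ρ_c) = 1.82 km × 2.652 / (3.228 − 2.652) = 8.38 km.

8.38 km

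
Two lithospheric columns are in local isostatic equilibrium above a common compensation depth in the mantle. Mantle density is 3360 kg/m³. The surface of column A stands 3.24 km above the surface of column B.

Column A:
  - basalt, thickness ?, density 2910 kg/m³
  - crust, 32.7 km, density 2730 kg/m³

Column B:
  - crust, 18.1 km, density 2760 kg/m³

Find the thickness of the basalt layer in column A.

Take the compensation level at the base of the deeper column (depth z_c below the surface of column A) and equate Σ ρ_i t_i down to z_c; mantle fills any gap and the z_c terms cancel.
Column A: x×2910 + 32.7×2730 + (z_c − 32.7 − x)×3360
Column B: 3.24×0 + 18.1×2760 + (z_c − 3.24 − 18.1)×3360
The z_c×3360 term appears on both sides and cancels. Collect the known terms of each column as K = Σ(ρt)_known − 3360 × (depth of known layers): K_A = 89271 − 3360×32.7 = −20601; K_B = 49956 − 3360×(3.24 + 18.1) = −21746.4.
Balance: K_A − x×(3360 − 2910) = K_B, so x = (K_A − K_B)/(3360 − 2910) = 1145.4/450 = 2.55 km.

2.55 km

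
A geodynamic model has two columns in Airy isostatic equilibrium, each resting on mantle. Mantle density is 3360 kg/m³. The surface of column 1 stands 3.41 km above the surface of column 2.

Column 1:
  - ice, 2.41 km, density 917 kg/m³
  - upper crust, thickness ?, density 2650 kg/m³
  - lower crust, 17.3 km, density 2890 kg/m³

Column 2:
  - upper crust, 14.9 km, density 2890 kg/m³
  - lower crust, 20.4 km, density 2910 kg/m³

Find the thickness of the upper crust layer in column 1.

19.2 km

Take the compensation level at the base of the deeper column (depth z_c below the surface of column 1) and equate Σ ρ_i t_i down to z_c; mantle fills any gap and the z_c terms cancel.
Column 1: 2.41×917 + x×2650 + 17.3×2890 + (z_c − 19.71 − x)×3360
Column 2: 3.41×0 + 14.9×2890 + 20.4×2910 + (z_c − 3.41 − 35.3)×3360
The z_c×3360 term appears on both sides and cancels. Collect the known terms of each column as K = Σ(ρt)_known − 3360 × (depth of known layers): K_1 = 52206.97 − 3360×19.71 = −14018.63; K_2 = 102425 − 3360×(3.41 + 35.3) = −27640.6.
Balance: K_1 − x×(3360 − 2650) = K_2, so x = (K_1 − K_2)/(3360 − 2650) = 13622/710 = 19.2 km.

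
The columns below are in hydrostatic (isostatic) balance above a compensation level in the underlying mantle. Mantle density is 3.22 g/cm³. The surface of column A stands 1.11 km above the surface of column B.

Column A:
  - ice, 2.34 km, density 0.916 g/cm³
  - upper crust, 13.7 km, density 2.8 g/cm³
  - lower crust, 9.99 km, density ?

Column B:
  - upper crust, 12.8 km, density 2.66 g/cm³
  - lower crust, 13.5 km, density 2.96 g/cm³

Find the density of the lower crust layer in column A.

Take the compensation level at the base of the deeper column (depth z_c below the surface of column A) and equate Σ ρ_i t_i down to z_c; mantle fills any gap and the z_c terms cancel.
Column A: 2.34×0.916 + 13.7×2.8 + 9.99×ρ + (z_c − 26.03)×3.22
Column B: 1.11×0 + 12.8×2.66 + 13.5×2.96 + (z_c − 1.11 − 26.3)×3.22
The z_c×3.22 term appears on both sides and cancels. Collect the known terms of each column as K = Σ(ρt)_known − 3.22 × (depth of known layers): K_A = 40.50344 − 3.22×26.03 = −43.31316; K_B = 74.008 − 3.22×(1.11 + 26.3) = −14.2522.
Balance: K_A + 9.99×ρ = K_B, so ρ = (K_B − K_A)/9.99 = 29.061/9.99 = 2.91 g/cm³.

2.91 g/cm³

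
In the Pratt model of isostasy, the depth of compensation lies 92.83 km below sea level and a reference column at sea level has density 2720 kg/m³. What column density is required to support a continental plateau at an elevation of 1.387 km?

Pratt balance: ρ_ref D = ρ (D + h).
ρ = ρ_ref D/(D + h) = 2720 × 92.83 km/(92.83 km + 1.387 km) = 2680 kg/m³.

2680 kg/m³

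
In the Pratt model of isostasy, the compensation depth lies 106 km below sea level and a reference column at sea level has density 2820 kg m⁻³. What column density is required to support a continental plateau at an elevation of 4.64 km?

Pratt balance: ρ_ref D = ρ (D + h).
ρ = ρ_ref D/(D + h) = 2820 × 106 km/(106 km + 4.64 km) = 2700 kg m⁻³.

2700 kg m⁻³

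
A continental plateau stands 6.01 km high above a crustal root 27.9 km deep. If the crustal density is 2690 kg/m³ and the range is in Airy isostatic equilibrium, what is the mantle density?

Airy balance: ρ_c h = (ρ_m − ρ_c) r → ρ_m = ρ_c (1 + h/r).
ρ_m = 2690 × (1 + 6.01 km/27.9 km) = 3270 kg/m³.

3270 kg/m³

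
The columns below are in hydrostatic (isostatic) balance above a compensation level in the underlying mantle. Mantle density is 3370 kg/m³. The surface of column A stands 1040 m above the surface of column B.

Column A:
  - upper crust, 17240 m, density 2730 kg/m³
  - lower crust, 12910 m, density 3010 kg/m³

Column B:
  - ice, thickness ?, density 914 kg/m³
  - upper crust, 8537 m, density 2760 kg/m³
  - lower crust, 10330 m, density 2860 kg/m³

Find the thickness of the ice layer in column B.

Take the compensation level at the base of the deeper column (depth z_c below the surface of column A) and equate Σ ρ_i t_i down to z_c; mantle fills any gap and the z_c terms cancel.
Column A: 17240×2730 + 12910×3010 + (z_c − 30150)×3370
Column B: 1040×0 + x×914 + 8537×2760 + 10330×2860 + (z_c − 1040 − 18867 − x)×3370
The z_c×3370 term appears on both sides and cancels. Collect the known terms of each column as K = Σ(ρt)_known − 3370 × (depth of known layers): K_A = 85924300 − 3370×30150 = −15681200; K_B = 53105920 − 3370×(1040 + 18867) = −13980670.
Balance: K_A = K_B − x×(3370 − 914), so x = (K_B − K_A)/(3370 − 914) = 1700530/2456 = 692 m.

692 m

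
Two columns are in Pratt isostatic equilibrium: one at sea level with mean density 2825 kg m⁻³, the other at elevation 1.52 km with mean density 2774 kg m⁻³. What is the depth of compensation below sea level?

82.7 km

ρ_ref D = ρ (D + h) → D (ρ_ref − ρ) = ρ h.
D = ρ h/(ρ_ref − ρ) = 2774 × 1.52 km/(2825 − 2774) = 82.7 km.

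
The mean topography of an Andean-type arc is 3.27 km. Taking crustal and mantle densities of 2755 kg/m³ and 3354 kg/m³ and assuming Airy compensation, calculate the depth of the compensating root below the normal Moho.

Isostatic balance requires: the weight of the topography is balanced by the buoyancy of the root, ρ_c h = (ρ_m − ρ_c) r.
r = h · ρ_c / (ρ_m − ρ_c) = 3.27 km × 2755 / (3354 − 2755) = 15 km.

15 km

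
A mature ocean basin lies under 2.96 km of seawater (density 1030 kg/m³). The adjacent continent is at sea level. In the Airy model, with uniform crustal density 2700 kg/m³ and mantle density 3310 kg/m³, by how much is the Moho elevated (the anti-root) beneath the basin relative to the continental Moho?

8.1 km

Isostatic balance requires: replacing crust with seawater at the top is compensated by replacing crust with mantle at the base: d (ρ_c − ρ_w) = a (ρ_m − ρ_c).
a = d (ρ_c − ρ_w)/(ρ_m − ρ_c) = 2.96 km × 1670/610 = 8.1 km.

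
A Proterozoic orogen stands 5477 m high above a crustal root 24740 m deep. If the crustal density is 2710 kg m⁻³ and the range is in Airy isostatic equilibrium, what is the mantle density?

3310 kg m⁻³

Airy balance: ρ_c h = (ρ_m − ρ_c) r → ρ_m = ρ_c (1 + h/r).
ρ_m = 2710 × (1 + 5477 m/24740 m) = 3310 kg m⁻³.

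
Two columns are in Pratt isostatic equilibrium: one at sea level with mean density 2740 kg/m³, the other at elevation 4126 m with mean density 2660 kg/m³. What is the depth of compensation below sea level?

137000 m

ρ_ref D = ρ (D + h) → D (ρ_ref − ρ) = ρ h.
D = ρ h/(ρ_ref − ρ) = 2660 × 4126 m/(2740 − 2660) = 137000 m.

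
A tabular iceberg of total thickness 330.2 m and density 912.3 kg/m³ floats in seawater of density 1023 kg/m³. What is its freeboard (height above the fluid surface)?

35.7 m

Floating equilibrium: submerged depth d = t ρ_obj/ρ_fluid = 330.2 m × 912.3/1023 = 294.5 m.
Freeboard = t − d = 330.2 m − 294.5 m = 35.7 m.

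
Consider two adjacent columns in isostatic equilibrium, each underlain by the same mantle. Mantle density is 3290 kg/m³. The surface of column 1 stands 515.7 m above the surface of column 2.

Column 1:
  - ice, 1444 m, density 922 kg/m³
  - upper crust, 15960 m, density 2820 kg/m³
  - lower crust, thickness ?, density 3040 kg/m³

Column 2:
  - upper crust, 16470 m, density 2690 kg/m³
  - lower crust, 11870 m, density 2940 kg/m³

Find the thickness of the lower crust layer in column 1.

Take the compensation level at the base of the deeper column (depth z_c below the surface of column 1) and equate Σ ρ_i t_i down to z_c; mantle fills any gap and the z_c terms cancel.
Column 1: 1444×922 + 15960×2820 + x×3040 + (z_c − 17404 − x)×3290
Column 2: 515.7×0 + 16470×2690 + 11870×2940 + (z_c − 515.7 − 28340)×3290
The z_c×3290 term appears on both sides and cancels. Collect the known terms of each column as K = Σ(ρt)_known − 3290 × (depth of known layers): K_1 = 46338568 − 3290×17404 = −10920592; K_2 = 79202100 − 3290×(515.7 + 28340) = −15733153.
Balance: K_1 − x×(3290 − 3040) = K_2, so x = (K_1 − K_2)/(3290 − 3040) = 4812560/250 = 19300 m.

19300 m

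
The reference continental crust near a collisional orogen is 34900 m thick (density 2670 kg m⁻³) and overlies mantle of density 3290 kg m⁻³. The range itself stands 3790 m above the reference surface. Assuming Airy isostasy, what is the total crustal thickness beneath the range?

55000 m

Root depth r = h ρ_c / (ρ_m − ρ_c) = 3790 m × 2670 / 620 = 16320 m.
Total thickness = T + h + r = 34900 m + 3790 m + 16320 m = 55000 m.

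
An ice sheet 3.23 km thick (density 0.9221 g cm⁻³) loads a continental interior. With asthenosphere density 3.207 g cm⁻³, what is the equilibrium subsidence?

0.929 km

For local isostatic compensation: the ice load ρ_ice t is balanced by mantle displaced below, ρ_m s.
s = t ρ_ice / ρ_m = 3.23 km × 0.9221/3.207 = 0.929 km.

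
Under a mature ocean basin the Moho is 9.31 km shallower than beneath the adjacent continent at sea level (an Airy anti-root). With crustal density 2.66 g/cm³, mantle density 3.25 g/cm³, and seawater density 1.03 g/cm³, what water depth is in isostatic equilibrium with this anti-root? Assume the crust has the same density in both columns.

3.37 km

Replacing a thickness d of crust by seawater at the top must be balanced by replacing crust with mantle at the base: d (ρ_c − ρ_w) = a (ρ_m − ρ_c).
d = a (ρ_m − ρ_c)/(ρ_c − ρ_w) = 9.31 km × 0.59/1.63 = 3.37 km.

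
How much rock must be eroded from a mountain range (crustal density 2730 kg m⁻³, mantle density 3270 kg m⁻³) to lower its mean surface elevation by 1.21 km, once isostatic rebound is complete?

Net drop Δ = e − u = e − e ρ_c/ρ_m = e (ρ_m − ρ_c)/ρ_m.
e = Δ ρ_m/(ρ_m − ρ_c) = 1.21 km × 3270/540 = 7.33 km.

7.33 km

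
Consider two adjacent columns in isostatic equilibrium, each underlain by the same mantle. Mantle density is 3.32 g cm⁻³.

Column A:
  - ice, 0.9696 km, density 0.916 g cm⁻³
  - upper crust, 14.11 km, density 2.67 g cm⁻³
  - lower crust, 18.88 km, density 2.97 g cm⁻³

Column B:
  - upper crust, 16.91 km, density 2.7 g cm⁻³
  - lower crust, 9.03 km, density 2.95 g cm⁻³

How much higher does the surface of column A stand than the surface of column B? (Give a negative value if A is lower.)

For any compensation level in the mantle, the mantle terms cancel and isostasy reduces to e = (Σt_A − Σt_B) − (Σ(ρt)_A − Σ(ρt)_B) / ρ_m.
Σt_A = 33.9596 km; Σt_B = 25.94 km; Σ(ρt)_A = 94.6354536; Σ(ρt)_B = 72.2955 (in km·g cm⁻³).
e = (33.9596 − 25.94) − (94.6354536 − 72.2955) / 3.32 = 1.29 km.

1.29 km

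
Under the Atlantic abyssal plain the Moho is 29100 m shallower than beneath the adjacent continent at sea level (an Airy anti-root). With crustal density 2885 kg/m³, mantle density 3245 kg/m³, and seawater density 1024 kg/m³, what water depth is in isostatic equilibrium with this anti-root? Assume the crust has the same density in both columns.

5630 m

Replacing a thickness d of crust by seawater at the top must be balanced by replacing crust with mantle at the base: d (ρ_c − ρ_w) = a (ρ_m − ρ_c).
d = a (ρ_m − ρ_c)/(ρ_c − ρ_w) = 29100 m × 360/1861 = 5630 m.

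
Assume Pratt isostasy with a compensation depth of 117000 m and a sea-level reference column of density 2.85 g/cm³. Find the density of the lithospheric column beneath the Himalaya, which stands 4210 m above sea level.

2.75 g/cm³

Pratt balance: ρ_ref D = ρ (D + h).
ρ = ρ_ref D/(D + h) = 2.85 × 117000 m/(117000 m + 4210 m) = 2.75 g/cm³.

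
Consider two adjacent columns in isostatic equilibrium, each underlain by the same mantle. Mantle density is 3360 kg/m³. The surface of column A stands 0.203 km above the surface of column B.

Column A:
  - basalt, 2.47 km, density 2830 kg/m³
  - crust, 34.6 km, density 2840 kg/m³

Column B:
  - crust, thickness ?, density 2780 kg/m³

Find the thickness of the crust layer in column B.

32.1 km

Take the compensation level at the base of the deeper column (depth z_c below the surface of column A) and equate Σ ρ_i t_i down to z_c; mantle fills any gap and the z_c terms cancel.
Column A: 2.47×2830 + 34.6×2840 + (z_c − 37.07)×3360
Column B: 0.203×0 + x×2780 + (z_c − 0.203 − 0 − x)×3360
The z_c×3360 term appears on both sides and cancels. Collect the known terms of each column as K = Σ(ρt)_known − 3360 × (depth of known layers): K_A = 105254.1 − 3360×37.07 = −19301.1; K_B = 0 − 3360×(0.203 + 0) = −682.08.
Balance: K_A = K_B − x×(3360 − 2780), so x = (K_B − K_A)/(3360 − 2780) = 18619/580 = 32.1 km.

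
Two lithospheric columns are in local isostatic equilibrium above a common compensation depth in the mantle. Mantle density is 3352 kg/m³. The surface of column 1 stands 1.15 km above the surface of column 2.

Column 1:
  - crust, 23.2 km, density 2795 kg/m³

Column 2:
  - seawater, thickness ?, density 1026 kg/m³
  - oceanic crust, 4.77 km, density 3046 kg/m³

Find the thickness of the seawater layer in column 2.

Take the compensation level at the base of the deeper column (depth z_c below the surface of column 1) and equate Σ ρ_i t_i down to z_c; mantle fills any gap and the z_c terms cancel.
Column 1: 23.2×2795 + (z_c − 23.2)×3352
Column 2: 1.15×0 + x×1026 + 4.77×3046 + (z_c − 1.15 − 4.77 − x)×3352
The z_c×3352 term appears on both sides and cancels. Collect the known terms of each column as K = Σ(ρt)_known − 3352 × (depth of known layers): K_1 = 64844 − 3352×23.2 = −12922.4; K_2 = 14529.42 − 3352×(1.15 + 4.77) = −5314.42.
Balance: K_1 = K_2 − x×(3352 − 1026), so x = (K_2 − K_1)/(3352 − 1026) = 7607.98/2326 = 3.27 km.

3.27 km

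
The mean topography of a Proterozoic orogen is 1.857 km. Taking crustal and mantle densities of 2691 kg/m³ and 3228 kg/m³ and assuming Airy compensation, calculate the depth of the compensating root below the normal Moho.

9.31 km

By Archimedes' principle applied to the lithosphere: the weight of the topography is balanced by the buoyancy of the root, ρ_c h = (ρ_m − ρ_c) r.
r = h · ρ_c / (ρ_m − ρ_c) = 1.857 km × 2691 / (3228 − 2691) = 9.31 km.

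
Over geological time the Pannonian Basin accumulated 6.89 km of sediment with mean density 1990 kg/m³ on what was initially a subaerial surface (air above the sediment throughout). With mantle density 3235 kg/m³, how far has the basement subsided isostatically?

4.24 km

Subaerial load: s = t ρ_sed / ρ_m = 6.89 km × 1990/3235 = 4.24 km.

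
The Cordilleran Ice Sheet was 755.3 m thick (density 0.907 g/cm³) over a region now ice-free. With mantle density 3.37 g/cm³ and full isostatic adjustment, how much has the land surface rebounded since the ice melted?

203 m

Removing the load lets mantle flow back in; uplift u satisfies ρ_ice t = ρ_m u.
u = t ρ_ice/ρ_m = 755.3 m × 0.907/3.37 = 203 m.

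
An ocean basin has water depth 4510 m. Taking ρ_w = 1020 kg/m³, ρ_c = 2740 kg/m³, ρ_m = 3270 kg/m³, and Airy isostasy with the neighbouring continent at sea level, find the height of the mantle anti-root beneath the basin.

14600 m

For local isostatic compensation: replacing crust with seawater at the top is compensated by replacing crust with mantle at the base: d (ρ_c − ρ_w) = a (ρ_m − ρ_c).
a = d (ρ_c − ρ_w)/(ρ_m − ρ_c) = 4510 m × 1720/530 = 14600 m.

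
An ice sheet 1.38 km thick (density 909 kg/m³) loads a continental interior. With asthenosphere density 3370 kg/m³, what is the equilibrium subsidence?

By Archimedes' principle applied to the lithosphere: the ice load ρ_ice t is balanced by mantle displaced below, ρ_m s.
s = t ρ_ice / ρ_m = 1.38 km × 909/3370 = 0.372 km.

0.372 km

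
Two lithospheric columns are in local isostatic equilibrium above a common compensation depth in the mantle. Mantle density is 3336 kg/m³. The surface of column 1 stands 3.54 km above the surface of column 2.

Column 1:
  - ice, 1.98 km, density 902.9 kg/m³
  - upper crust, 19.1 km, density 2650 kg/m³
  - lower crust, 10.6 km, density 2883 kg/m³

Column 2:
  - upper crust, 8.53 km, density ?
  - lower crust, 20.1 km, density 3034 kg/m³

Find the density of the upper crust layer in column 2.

2770 kg/m³

Take the compensation level at the base of the deeper column (depth z_c below the surface of column 1) and equate Σ ρ_i t_i down to z_c; mantle fills any gap and the z_c terms cancel.
Column 1: 1.98×902.9 + 19.1×2650 + 10.6×2883 + (z_c − 31.68)×3336
Column 2: 3.54×0 + 8.53×ρ + 20.1×3034 + (z_c − 3.54 − 28.63)×3336
The z_c×3336 term appears on both sides and cancels. Collect the known terms of each column as K = Σ(ρt)_known − 3336 × (depth of known layers): K_1 = 82962.542 − 3336×31.68 = −22721.938; K_2 = 60983.4 − 3336×(3.54 + 28.63) = −46335.72.
Balance: K_1 = K_2 + 8.53×ρ, so ρ = (K_1 − K_2)/8.53 = 23613.8/8.53 = 2770 kg/m³.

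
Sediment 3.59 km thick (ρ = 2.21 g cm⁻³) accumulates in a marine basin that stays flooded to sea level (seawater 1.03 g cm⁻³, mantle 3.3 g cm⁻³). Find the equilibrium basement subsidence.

Submarine loading: the sediment displaces seawater, and the subsidence is in turn flooded, so s (ρ_m − ρ_w) = t (ρ_sed − ρ_w).
s = 3.59 km × (2.21 − 1.03) / (3.3 − 1.03) = 1.87 km.

1.87 km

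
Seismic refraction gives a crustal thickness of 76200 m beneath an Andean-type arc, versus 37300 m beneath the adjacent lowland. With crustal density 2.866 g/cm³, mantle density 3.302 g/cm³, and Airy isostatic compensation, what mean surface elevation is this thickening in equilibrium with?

5140 m

Excess crust Δ = 76200 m − 37300 m = 38900 m, split between elevation h and root r with h + r = Δ.
Airy balance ρ_c h = (ρ_m − ρ_c) r gives r = h ρ_c/(ρ_m − ρ_c), so h (1 + ρ_c/(ρ_m − ρ_c)) = Δ, i.e. h = Δ (ρ_m − ρ_c)/ρ_m.
h = 38900 m × 0.436/3.302 = 5140 m.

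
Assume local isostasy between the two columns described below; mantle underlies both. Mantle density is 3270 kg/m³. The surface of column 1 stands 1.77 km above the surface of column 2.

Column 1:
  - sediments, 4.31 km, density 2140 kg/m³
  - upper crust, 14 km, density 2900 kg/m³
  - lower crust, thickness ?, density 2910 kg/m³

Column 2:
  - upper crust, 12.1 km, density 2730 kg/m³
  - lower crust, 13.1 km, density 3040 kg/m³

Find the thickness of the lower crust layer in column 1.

Take the compensation level at the base of the deeper column (depth z_c below the surface of column 1) and equate Σ ρ_i t_i down to z_c; mantle fills any gap and the z_c terms cancel.
Column 1: 4.31×2140 + 14×2900 + x×2910 + (z_c − 18.31 − x)×3270
Column 2: 1.77×0 + 12.1×2730 + 13.1×3040 + (z_c − 1.77 − 25.2)×3270
The z_c×3270 term appears on both sides and cancels. Collect the known terms of each column as K = Σ(ρt)_known − 3270 × (depth of known layers): K_1 = 49823.4 − 3270×18.31 = −10050.3; K_2 = 72857 − 3270×(1.77 + 25.2) = −15334.9.
Balance: K_1 − x×(3270 − 2910) = K_2, so x = (K_1 − K_2)/(3270 − 2910) = 5284.6/360 = 14.7 km.

14.7 km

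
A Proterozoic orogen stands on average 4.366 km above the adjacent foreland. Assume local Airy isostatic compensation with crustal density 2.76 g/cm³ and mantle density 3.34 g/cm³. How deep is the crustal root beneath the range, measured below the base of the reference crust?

Balancing pressure at the compensation depth: the weight of the topography is balanced by the buoyancy of the root, ρ_c h = (ρ_m − ρ_c) r.
r = h · ρ_c / (ρ_m − ρ_c) = 4.366 km × 2.76 / (3.34 − 2.76) = 20.8 km.

20.8 km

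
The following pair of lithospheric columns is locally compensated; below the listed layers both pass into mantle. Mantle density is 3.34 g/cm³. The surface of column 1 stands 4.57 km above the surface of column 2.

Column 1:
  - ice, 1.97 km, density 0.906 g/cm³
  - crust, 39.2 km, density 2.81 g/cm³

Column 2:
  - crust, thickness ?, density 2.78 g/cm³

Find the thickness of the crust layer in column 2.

Take the compensation level at the base of the deeper column (depth z_c below the surface of column 1) and equate Σ ρ_i t_i down to z_c; mantle fills any gap and the z_c terms cancel.
Column 1: 1.97×0.906 + 39.2×2.81 + (z_c − 41.17)×3.34
Column 2: 4.57×0 + x×2.78 + (z_c − 4.57 − 0 − x)×3.34
The z_c×3.34 term appears on both sides and cancels. Collect the known terms of each column as K = Σ(ρt)_known − 3.34 × (depth of known layers): K_1 = 111.93682 − 3.34×41.17 = −25.57098; K_2 = 0 − 3.34×(4.57 + 0) = −15.2638.
Balance: K_1 = K_2 − x×(3.34 − 2.78), so x = (K_2 − K_1)/(3.34 − 2.78) = 10.3072/0.56 = 18.4 km.

18.4 km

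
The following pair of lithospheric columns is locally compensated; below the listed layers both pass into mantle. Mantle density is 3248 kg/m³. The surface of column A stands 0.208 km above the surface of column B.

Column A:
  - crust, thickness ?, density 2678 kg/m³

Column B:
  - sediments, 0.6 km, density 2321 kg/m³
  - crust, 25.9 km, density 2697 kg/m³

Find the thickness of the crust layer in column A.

27.2 km

Take the compensation level at the base of the deeper column (depth z_c below the surface of column A) and equate Σ ρ_i t_i down to z_c; mantle fills any gap and the z_c terms cancel.
Column A: x×2678 + (z_c − 0 − x)×3248
Column B: 0.208×0 + 0.6×2321 + 25.9×2697 + (z_c − 0.208 − 26.5)×3248
The z_c×3248 term appears on both sides and cancels. Collect the known terms of each column as K = Σ(ρt)_known − 3248 × (depth of known layers): K_A = 0 − 3248×0 = 0; K_B = 71244.9 − 3248×(0.208 + 26.5) = −15502.684.
Balance: K_A − x×(3248 − 2678) = K_B, so x = (K_A − K_B)/(3248 − 2678) = 15502.7/570 = 27.2 km.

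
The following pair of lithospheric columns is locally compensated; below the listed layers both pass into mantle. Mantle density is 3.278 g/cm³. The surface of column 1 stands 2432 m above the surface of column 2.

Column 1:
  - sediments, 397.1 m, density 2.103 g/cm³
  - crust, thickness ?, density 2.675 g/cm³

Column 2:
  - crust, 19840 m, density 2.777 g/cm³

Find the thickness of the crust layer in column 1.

Take the compensation level at the base of the deeper column (depth z_c below the surface of column 1) and equate Σ ρ_i t_i down to z_c; mantle fills any gap and the z_c terms cancel.
Column 1: 397.1×2.103 + x×2.675 + (z_c − 397.1 − x)×3.278
Column 2: 2432×0 + 19840×2.777 + (z_c − 2432 − 19840)×3.278
The z_c×3.278 term appears on both sides and cancels. Collect the known terms of each column as K = Σ(ρt)_known − 3.278 × (depth of known layers): K_1 = 835.1013 − 3.278×397.1 = −466.5925; K_2 = 55095.68 − 3.278×(2432 + 19840) = −17911.936.
Balance: K_1 − x×(3.278 − 2.675) = K_2, so x = (K_1 − K_2)/(3.278 − 2.675) = 17445.3/0.603 = 28900 m.

28900 m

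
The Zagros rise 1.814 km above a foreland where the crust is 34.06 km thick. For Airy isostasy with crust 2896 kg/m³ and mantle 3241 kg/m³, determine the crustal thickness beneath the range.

Root depth r = h ρ_c / (ρ_m − ρ_c) = 1.814 km × 2896 / 345 = 15.23 km.
Total thickness = T + h + r = 34.06 km + 1.814 km + 15.23 km = 51.1 km.

51.1 km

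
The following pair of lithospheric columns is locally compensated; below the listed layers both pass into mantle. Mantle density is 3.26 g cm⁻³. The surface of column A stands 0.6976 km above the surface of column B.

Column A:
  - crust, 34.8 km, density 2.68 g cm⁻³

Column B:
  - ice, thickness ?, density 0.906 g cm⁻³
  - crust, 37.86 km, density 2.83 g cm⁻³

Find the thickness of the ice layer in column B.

Take the compensation level at the base of the deeper column (depth z_c below the surface of column A) and equate Σ ρ_i t_i down to z_c; mantle fills any gap and the z_c terms cancel.
Column A: 34.8×2.68 + (z_c − 34.8)×3.26
Column B: 0.6976×0 + x×0.906 + 37.86×2.83 + (z_c − 0.6976 − 37.86 − x)×3.26
The z_c×3.26 term appears on both sides and cancels. Collect the known terms of each column as K = Σ(ρt)_known − 3.26 × (depth of known layers): K_A = 93.264 − 3.26×34.8 = −20.184; K_B = 107.1438 − 3.26×(0.6976 + 37.86) = −18.553976.
Balance: K_A = K_B − x×(3.26 − 0.906), so x = (K_B − K_A)/(3.26 − 0.906) = 1.63002/2.354 = 0.692 km.

0.692 km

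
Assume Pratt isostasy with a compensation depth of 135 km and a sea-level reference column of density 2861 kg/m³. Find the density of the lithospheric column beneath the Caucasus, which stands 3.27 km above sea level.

Pratt balance: ρ_ref D = ρ (D + h).
ρ = ρ_ref D/(D + h) = 2861 × 135 km/(135 km + 3.27 km) = 2790 kg/m³.

2790 kg/m³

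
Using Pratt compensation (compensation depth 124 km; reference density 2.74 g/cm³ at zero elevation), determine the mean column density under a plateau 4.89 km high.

Pratt balance: ρ_ref D = ρ (D + h).
ρ = ρ_ref D/(D + h) = 2.74 × 124 km/(124 km + 4.89 km) = 2.64 g/cm³.

2.64 g/cm³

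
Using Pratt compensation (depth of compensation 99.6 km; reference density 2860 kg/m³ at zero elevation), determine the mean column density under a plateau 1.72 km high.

Pratt balance: ρ_ref D = ρ (D + h).
ρ = ρ_ref D/(D + h) = 2860 × 99.6 km/(99.6 km + 1.72 km) = 2810 kg/m³.

2810 kg/m³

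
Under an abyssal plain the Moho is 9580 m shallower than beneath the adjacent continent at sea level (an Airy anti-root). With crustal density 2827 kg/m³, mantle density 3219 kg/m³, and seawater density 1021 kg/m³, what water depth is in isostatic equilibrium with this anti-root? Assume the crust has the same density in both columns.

2080 m

Replacing a thickness d of crust by seawater at the top must be balanced by replacing crust with mantle at the base: d (ρ_c − ρ_w) = a (ρ_m − ρ_c).
d = a (ρ_m − ρ_c)/(ρ_c − ρ_w) = 9580 m × 392/1806 = 2080 m.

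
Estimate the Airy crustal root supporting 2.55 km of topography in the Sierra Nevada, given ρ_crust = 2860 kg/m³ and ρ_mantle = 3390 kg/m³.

13.8 km

By Archimedes' principle applied to the lithosphere: the weight of the topography is balanced by the buoyancy of the root, ρ_c h = (ρ_m − ρ_c) r.
r = h · ρ_c / (ρ_m − ρ_c) = 2.55 km × 2860 / (3390 − 2860) = 13.8 km.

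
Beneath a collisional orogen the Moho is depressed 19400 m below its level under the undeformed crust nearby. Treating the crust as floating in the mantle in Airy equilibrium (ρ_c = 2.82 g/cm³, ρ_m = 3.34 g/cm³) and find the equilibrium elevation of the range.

In Airy isostatic equilibrium: ρ_c h = (ρ_m − ρ_c) r.
h = r (ρ_m − ρ_c) / ρ_c = 19400 m × (3.34 − 2.82) / 2.82 = 3580 m.

3580 m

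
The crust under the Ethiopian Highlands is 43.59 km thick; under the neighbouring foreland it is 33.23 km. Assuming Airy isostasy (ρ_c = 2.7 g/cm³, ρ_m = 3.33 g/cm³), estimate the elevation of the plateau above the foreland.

Excess crust Δ = 43.59 km − 33.23 km = 10.36 km, split between elevation h and root r with h + r = Δ.
Airy balance ρ_c h = (ρ_m − ρ_c) r gives r = h ρ_c/(ρ_m − ρ_c), so h (1 + ρ_c/(ρ_m − ρ_c)) = Δ, i.e. h = Δ (ρ_m − ρ_c)/ρ_m.
h = 10.36 km × 0.63/3.33 = 1.96 km.

1.96 km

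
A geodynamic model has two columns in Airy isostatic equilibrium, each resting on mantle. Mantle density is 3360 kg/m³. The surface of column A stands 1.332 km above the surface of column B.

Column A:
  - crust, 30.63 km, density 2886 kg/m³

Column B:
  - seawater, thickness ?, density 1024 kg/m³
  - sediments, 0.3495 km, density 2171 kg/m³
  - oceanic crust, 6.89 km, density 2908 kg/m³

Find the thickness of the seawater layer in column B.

2.79 km

Take the compensation level at the base of the deeper column (depth z_c below the surface of column A) and equate Σ ρ_i t_i down to z_c; mantle fills any gap and the z_c terms cancel.
Column A: 30.63×2886 + (z_c − 30.63)×3360
Column B: 1.332×0 + x×1024 + 0.3495×2171 + 6.89×2908 + (z_c − 1.332 − 7.2395 − x)×3360
The z_c×3360 term appears on both sides and cancels. Collect the known terms of each column as K = Σ(ρt)_known − 3360 × (depth of known layers): K_A = 88398.18 − 3360×30.63 = −14518.62; K_B = 20794.8845 − 3360×(1.332 + 7.2395) = −8005.3555.
Balance: K_A = K_B − x×(3360 − 1024), so x = (K_B − K_A)/(3360 − 1024) = 6513.26/2336 = 2.79 km.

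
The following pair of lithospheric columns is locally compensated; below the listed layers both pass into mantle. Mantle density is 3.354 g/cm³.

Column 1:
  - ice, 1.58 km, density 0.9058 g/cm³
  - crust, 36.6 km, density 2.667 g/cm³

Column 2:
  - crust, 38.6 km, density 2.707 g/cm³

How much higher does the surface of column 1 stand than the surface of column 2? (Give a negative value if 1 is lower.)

1.2 km

For any compensation level in the mantle, the mantle terms cancel and isostasy reduces to e = (Σt_1 − Σt_2) − (Σ(ρt)_1 − Σ(ρt)_2) / ρ_m.
Σt_1 = 38.18 km; Σt_2 = 38.6 km; Σ(ρt)_1 = 99.043364; Σ(ρt)_2 = 104.4902 (in km·g/cm³).
e = (38.18 − 38.6) − (99.043364 − 104.4902) / 3.354 = 1.2 km.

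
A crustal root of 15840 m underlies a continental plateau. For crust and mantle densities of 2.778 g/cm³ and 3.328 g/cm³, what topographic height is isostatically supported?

For local isostatic compensation: ρ_c h = (ρ_m − ρ_c) r.
h = r (ρ_m − ρ_c) / ρ_c = 15840 m × (3.328 − 2.778) / 2.778 = 3140 m.

3140 m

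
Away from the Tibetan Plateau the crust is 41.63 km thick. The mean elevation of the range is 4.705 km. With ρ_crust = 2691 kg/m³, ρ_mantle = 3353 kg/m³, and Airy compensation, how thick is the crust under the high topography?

Root depth r = h ρ_c / (ρ_m − ρ_c) = 4.705 km × 2691 / 662 = 19.13 km.
Total thickness = T + h + r = 41.63 km + 4.705 km + 19.13 km = 65.5 km.

65.5 km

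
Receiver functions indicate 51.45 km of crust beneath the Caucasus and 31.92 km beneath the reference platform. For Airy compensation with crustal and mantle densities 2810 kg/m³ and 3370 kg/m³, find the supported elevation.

3.25 km

Excess crust Δ = 51.45 km − 31.92 km = 19.53 km, split between elevation h and root r with h + r = Δ.
Airy balance ρ_c h = (ρ_m − ρ_c) r gives r = h ρ_c/(ρ_m − ρ_c), so h (1 + ρ_c/(ρ_m − ρ_c)) = Δ, i.e. h = Δ (ρ_m − ρ_c)/ρ_m.
h = 19.53 km × 560/3370 = 3.25 km.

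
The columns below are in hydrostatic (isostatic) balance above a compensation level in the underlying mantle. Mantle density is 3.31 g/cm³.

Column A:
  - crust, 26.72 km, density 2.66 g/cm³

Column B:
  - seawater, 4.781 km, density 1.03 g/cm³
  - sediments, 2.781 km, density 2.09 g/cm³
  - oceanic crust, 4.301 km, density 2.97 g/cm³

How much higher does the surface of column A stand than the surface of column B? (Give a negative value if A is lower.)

0.487 km

For any compensation level in the mantle, the mantle terms cancel and isostasy reduces to e = (Σt_A − Σt_B) − (Σ(ρt)_A − Σ(ρt)_B) / ρ_m.
Σt_A = 26.72 km; Σt_B = 11.863 km; Σ(ρt)_A = 71.0752; Σ(ρt)_B = 23.51069 (in km·g/cm³).
e = (26.72 − 11.863) − (71.0752 − 23.51069) / 3.31 = 0.487 km.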